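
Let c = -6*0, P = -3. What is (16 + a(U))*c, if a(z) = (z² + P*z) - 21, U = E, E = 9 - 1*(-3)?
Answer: 0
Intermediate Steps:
E = 12 (E = 9 + 3 = 12)
U = 12
c = 0
a(z) = -21 + z² - 3*z (a(z) = (z² - 3*z) - 21 = -21 + z² - 3*z)
(16 + a(U))*c = (16 + (-21 + 12² - 3*12))*0 = (16 + (-21 + 144 - 36))*0 = (16 + 87)*0 = 103*0 = 0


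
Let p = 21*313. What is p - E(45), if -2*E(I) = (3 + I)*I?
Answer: 7653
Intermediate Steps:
E(I) = -I*(3 + I)/2 (E(I) = -(3 + I)*I/2 = -I*(3 + I)/2)
p = 6573
p - E(45) = 6573 - (-1)*45*(3 + 45)/2 = 6573 - (-1)*45*48/2 = 6573 - 1*(-1080) = 6573 + 1080 = 7653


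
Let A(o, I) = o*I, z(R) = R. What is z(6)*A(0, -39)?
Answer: 0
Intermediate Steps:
A(o, I) = I*o
z(6)*A(0, -39) = 6*(-39*0) = 6*0 = 0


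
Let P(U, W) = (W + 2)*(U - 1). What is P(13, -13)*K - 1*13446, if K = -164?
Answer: 8202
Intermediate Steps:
P(U, W) = (-1 + U)*(2 + W) (P(U, W) = (2 + W)*(-1 + U) = (-1 + U)*(2 + W))
P(13, -13)*K - 1*13446 = (-2 - 1*(-13) + 2*13 + 13*(-13))*(-164) - 1*13446 = (-2 + 13 + 26 - 169)*(-164) - 13446 = -132*(-164) - 13446 = 21648 - 13446 = 8202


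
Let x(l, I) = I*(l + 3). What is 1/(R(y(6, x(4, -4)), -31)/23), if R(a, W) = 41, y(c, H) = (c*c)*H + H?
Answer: 23/41 ≈ 0.56098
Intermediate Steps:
x(l, I) = I*(3 + l)
y(c, H) = H + H*c**2 (y(c, H) = c**2*H + H = H*c**2 + H = H + H*c**2)
1/(R(y(6, x(4, -4)), -31)/23) = 1/(41/23) = 23/41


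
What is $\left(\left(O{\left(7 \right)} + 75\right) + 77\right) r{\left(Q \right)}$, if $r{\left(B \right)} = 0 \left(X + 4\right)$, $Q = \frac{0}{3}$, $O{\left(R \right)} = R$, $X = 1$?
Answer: $0$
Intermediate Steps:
$Q = 0$ ($Q = 0 \cdot \frac{1}{3} = 0$)
$r{\left(B \right)} = 0$ ($r{\left(B \right)} = 0 \left(1 + 4\right) = 0 \cdot 5 = 0$)
$\left(\left(O{\left(7 \right)} + 75\right) + 77\right) r{\left(Q \right)} = \left(\left(7 + 75\right) + 77\right) 0 = \left(82 + 77\right) 0 = 159 \cdot 0 = 0$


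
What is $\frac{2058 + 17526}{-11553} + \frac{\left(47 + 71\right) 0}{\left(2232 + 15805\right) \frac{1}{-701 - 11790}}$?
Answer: $- \frac{6528}{3851} \approx -1.6951$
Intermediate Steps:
$\frac{2058 + 17526}{-11553} + \frac{\left(47 + 71\right) 0}{\left(2232 + 15805\right) \frac{1}{-701 - 11790}} = 19584 \left(- \frac{1}{11553}\right) + \frac{118 \cdot 0}{18037 \frac{1}{-12491}} = - \frac{6528}{3851} + \frac{0}{18037 \left(- \frac{1}{12491}\right)} = - \frac{6528}{3851} + \frac{0}{- \frac{18037}{12491}} = - \frac{6528}{3851} + 0 \left(- \frac{12491}{18037}\right) = - \frac{6528}{3851} + 0 = - \frac{6528}{3851}$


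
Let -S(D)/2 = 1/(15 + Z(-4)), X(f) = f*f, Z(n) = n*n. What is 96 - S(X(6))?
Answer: 2978/31 ≈ 96.064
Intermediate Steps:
Z(n) = n**2
X(f) = f**2
S(D) = -2/31 (S(D) = -2/(15 + (-4)**2) = -2/(15 + 16) = -2/31)
96 - S(X(6)) = 96 - 1*(-2/31) = 96 + 2/31 = 2978/31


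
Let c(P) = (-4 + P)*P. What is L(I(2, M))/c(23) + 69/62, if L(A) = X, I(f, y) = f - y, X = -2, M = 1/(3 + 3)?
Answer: 30029/27094 ≈ 1.1083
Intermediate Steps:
M = 1/6 ≈ 0.16667
c(P) = P*(-4 + P)
L(A) = -2
L(I(2, M))/c(23) + 69/62 = -2*1/(23*(-4 + 23)) + 69/62 = -2/(23*19) + 69*(1/62) = -2/437 + 69/62 = 30029/27094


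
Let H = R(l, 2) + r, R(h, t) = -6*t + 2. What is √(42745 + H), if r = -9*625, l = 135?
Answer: √37110 ≈ 192.64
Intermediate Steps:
R(h, t) = 2 - 6*t
r = -5625
H = -5635 (H = (2 - 6*2) - 5625 = (2 - 12) - 5625 = -10 - 5625 = -5635)
√(42745 + H) = √(42745 - 5635) = √37110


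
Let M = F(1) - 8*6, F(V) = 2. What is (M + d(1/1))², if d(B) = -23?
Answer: 4761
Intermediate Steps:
M = -46 (M = 2 - 8*6 = 2 - 48 = -46)
(M + d(1/1))² = (-46 - 23)² = (-69)² = 4761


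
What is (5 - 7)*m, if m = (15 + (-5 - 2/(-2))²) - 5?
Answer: -52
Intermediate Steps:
m = 26 (m = (15 + (-5 - 2*(-½))²) - 5 = (15 + (-5 + 1)²) - 5 = (15 + (-4)²) - 5 = (15 + 16) - 5 = 31 - 5 = 26)
(5 - 7)*m = (5 - 7)*26 = -2*26 = -52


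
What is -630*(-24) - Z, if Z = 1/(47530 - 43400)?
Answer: 62445599/4130 ≈ 15120.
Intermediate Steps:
Z = 1/4130 ≈ 0.00024213
-630*(-24) - Z = -630*(-24) - 1*1/4130 = 15120 - 1/4130 = 62445599/4130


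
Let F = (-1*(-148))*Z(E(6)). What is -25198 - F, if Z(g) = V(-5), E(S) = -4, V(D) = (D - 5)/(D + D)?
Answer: -25346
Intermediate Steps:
V(D) = (-5 + D)/(2*D) (V(D) = (-5 + D)/((2*D)) = (-5 + D)*(1/(2*D)) = (-5 + D)/(2*D))
Z(g) = 1 (Z(g) = (1/2)*(-5 - 5)/(-5) = (1/2)*(-1/5)*(-10) = 1)
F = 148 (F = -1*(-148)*1 = 148*1 = 148)
-25198 - F = -25198 - 1*148 = -25198 - 148 = -25346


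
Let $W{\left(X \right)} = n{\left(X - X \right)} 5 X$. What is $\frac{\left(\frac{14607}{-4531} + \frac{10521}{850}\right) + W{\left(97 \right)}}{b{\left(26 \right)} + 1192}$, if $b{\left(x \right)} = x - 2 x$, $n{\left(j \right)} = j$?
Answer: $\frac{35254701}{4490674100} \approx 0.0078506$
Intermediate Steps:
$b{\left(x \right)} = - x$
$W{\left(X \right)} = 0$ ($W{\left(X \right)} = \left(X - X\right) 5 X = 0 \cdot 5 X = 0 X = 0$)
$\frac{\left(\frac{14607}{-4531} + \frac{10521}{850}\right) + W{\left(97 \right)}}{b{\left(26 \right)} + 1192} = \frac{\left(\frac{14607}{-4531} + \frac{10521}{850}\right) + 0}{\left(-1\right) 26 + 1192} = \frac{\left(14607 \left(- \frac{1}{4531}\right) + 10521 \cdot \frac{1}{850}\right) + 0}{-26 + 1192} = \frac{\left(- \frac{14607}{4531} + \frac{10521}{850}\right) + 0}{1166} = \left(\frac{35254701}{3851350} + 0\right) \frac{1}{1166} = \frac{35254701}{3851350} \cdot \frac{1}{1166} = \frac{35254701}{4490674100}$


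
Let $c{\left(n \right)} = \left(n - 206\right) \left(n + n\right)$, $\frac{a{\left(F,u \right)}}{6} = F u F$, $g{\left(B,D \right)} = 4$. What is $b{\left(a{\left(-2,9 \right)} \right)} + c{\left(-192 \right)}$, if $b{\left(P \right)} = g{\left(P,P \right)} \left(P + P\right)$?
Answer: $154560$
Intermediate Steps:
$a{\left(F,u \right)} = 6 u F^{2}$ ($a{\left(F,u \right)} = 6 F u F = 6 u F^{2}$)
$c{\left(n \right)} = 2 n \left(-206 + n\right)$ ($c{\left(n \right)} = \left(-206 + n\right) 2 n = 2 n \left(-206 + n\right)$)
$b{\left(P \right)} = 8 P$ ($b{\left(P \right)} = 4 \left(P + P\right) = 4 \cdot 2 P = 8 P$)
$b{\left(a{\left(-2,9 \right)} \right)} + c{\left(-192 \right)} = 8 \cdot 6 \cdot 9 \left(-2\right)^{2} + 2 \left(-192\right) \left(-206 - 192\right) = 8 \cdot 6 \cdot 9 \cdot 4 + 2 \left(-192\right) \left(-398\right) = 8 \cdot 216 + 152832 = 1728 + 152832 = 154560$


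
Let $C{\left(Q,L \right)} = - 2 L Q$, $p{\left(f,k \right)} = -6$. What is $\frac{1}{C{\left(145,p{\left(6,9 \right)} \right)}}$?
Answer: $\frac{1}{1740} \approx 0.00057471$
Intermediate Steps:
$C{\left(Q,L \right)} = - 2 L Q$
$\frac{1}{C{\left(145,p{\left(6,9 \right)} \right)}} = \frac{1}{\left(-2\right) \left(-6\right) 145} = \frac{1}{1740}$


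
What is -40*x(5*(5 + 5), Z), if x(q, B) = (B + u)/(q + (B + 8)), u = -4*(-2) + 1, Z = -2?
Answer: -5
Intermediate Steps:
u = 9 (u = 8 + 1 = 9)
x(q, B) = (9 + B)/(8 + B + q) (x(q, B) = (B + 9)/(q + (B + 8)) = (9 + B)/(q + (8 + B)) = (9 + B)/(8 + B + q))
-40*x(5*(5 + 5), Z) = -40*(9 - 2)/(8 - 2 + 5*(5 + 5)) = -40*7/(8 - 2 + 5*10) = -40*7/(8 - 2 + 50) = -40*7/56 = -5*7/7 = -40*1/8 = -5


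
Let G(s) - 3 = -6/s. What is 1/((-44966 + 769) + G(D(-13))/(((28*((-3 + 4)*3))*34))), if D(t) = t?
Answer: -12376/546982057 ≈ -2.2626e-5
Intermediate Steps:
G(s) = 3 - 6/s
1/((-44966 + 769) + G(D(-13))/(((28*((-3 + 4)*3))*34))) = 1/((-44966 + 769) + (3 - 6/(-13))/(((28*((-3 + 4)*3))*34))) = 1/(-44197 + (3 - 6*(-1/13))/(((28*(1*3))*34))) = 1/(-44197 + (3 + 6/13)/(((28*3)*34))) = 1/(-44197 + 45/(13*((84*34)))) = 1/(-44197 + (45/13)/2856) = 1/(-44197 + (45/13)*(1/2856)) = 1/(-44197 + 15/12376) = 1/(-546982057/12376) = -12376/546982057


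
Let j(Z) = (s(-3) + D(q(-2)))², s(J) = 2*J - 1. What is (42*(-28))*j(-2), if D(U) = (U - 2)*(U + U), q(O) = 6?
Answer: -1976856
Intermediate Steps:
D(U) = 2*U*(-2 + U) (D(U) = (-2 + U)*(2*U) = 2*U*(-2 + U))
s(J) = -1 + 2*J
j(Z) = 1681 (j(Z) = ((-1 + 2*(-3)) + 2*6*(-2 + 6))² = ((-1 - 6) + 2*6*4)² = (-7 + 48)² = 41² = 1681)
(42*(-28))*j(-2) = (42*(-28))*1681 = -1176*1681 = -1976856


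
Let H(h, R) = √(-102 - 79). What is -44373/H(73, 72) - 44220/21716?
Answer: -11055/5429 + 44373*I*√181/181 ≈ -2.0363 + 3298.2*I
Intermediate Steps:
H(h, R) = I*√181 (H(h, R) = √(-181) = I*√181)
-44373/H(73, 72) - 44220/21716 = -44373*(-I*√181/181) - 44220/21716 = -(-44373)*I*√181/181 - 44220*1/21716 = 44373*I*√181/181 - 11055/5429 = -11055/5429 + 44373*I*√181/181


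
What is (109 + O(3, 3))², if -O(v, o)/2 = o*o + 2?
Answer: 7569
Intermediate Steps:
O(v, o) = -4 - 2*o² (O(v, o) = -2*(o*o + 2) = -2*(o² + 2) = -2*(2 + o²) = -4 - 2*o²)
(109 + O(3, 3))² = (109 + (-4 - 2*3²))² = (109 + (-4 - 2*9))² = (109 + (-4 - 18))² = (109 - 22)² = 87² = 7569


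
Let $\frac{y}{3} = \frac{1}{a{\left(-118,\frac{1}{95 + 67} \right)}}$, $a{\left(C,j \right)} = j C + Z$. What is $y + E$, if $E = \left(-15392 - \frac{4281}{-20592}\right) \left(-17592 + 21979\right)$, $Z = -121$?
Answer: $- \frac{1142486354654243}{16919760} \approx -6.7524 \cdot 10^{7}$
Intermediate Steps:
$a{\left(C,j \right)} = -121 + C j$ ($a{\left(C,j \right)} = j C - 121 = C j - 121 = -121 + C j$)
$y = - \frac{243}{9860}$ ($y = \frac{3}{-121 - \frac{118}{95 + 67}} = \frac{3}{-121 - \frac{118}{162}} = \frac{3}{-121 - \frac{59}{81}} = \frac{3}{- \frac{9860}{81}} = 3 \left(- \frac{81}{9860}\right) = - \frac{243}{9860} \approx -0.024645$)
$E = - \frac{463483308007}{6864}$ ($E = \left(-15392 - - \frac{1427}{6864}\right) 4387 = \left(-15392 + \frac{1427}{6864}\right) 4387 = \left(- \frac{105649261}{6864}\right) 4387 = - \frac{463483308007}{6864} \approx -6.7524 \cdot 10^{7}$)
$y + E = - \frac{243}{9860} - \frac{463483308007}{6864} = - \frac{1142486354654243}{16919760}$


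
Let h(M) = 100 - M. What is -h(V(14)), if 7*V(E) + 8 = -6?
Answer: -102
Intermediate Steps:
V(E) = -2 (V(E) = -8/7 + (⅐)*(-6) = -8/7 - 6/7 = -2)
-h(V(14)) = -(100 - 1*(-2)) = -(100 + 2) = -1*102 = -102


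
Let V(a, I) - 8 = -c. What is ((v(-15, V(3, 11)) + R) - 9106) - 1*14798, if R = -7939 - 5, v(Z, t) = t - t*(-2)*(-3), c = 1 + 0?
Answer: -31883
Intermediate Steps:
c = 1
V(a, I) = 7 (V(a, I) = 8 - 1*1 = 8 - 1 = 7)
v(Z, t) = -5*t (v(Z, t) = t - (-2*t)*(-3) = t - 6*t = -5*t)
R = -7944
((v(-15, V(3, 11)) + R) - 9106) - 1*14798 = ((-5*7 - 7944) - 9106) - 1*14798 = ((-35 - 7944) - 9106) - 14798 = (-7979 - 9106) - 14798 = -17085 - 14798 = -31883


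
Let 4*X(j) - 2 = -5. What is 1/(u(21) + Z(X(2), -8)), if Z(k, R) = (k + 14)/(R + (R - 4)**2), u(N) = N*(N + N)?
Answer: 544/479861 ≈ 0.0011337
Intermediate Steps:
u(N) = 2*N**2 (u(N) = N*(2*N) = 2*N**2)
X(j) = -3/4 (X(j) = 1/2 + (1/4)*(-5) = 1/2 - 5/4 = -3/4)
Z(k, R) = (14 + k)/(R + (-4 + R)**2)
1/(u(21) + Z(X(2), -8)) = 1/(2*21**2 + (14 - 3/4)/(-8 + (-4 - 8)**2)) = 1/(2*441 + (53/4)/(-8 + (-12)**2)) = 1/(882 + (53/4)/(-8 + 144)) = 1/(882 + (53/4)/136) = 1/(882 + (1/136)*(53/4)) = 1/(882 + 53/544) = 1/(479861/544) = 544/479861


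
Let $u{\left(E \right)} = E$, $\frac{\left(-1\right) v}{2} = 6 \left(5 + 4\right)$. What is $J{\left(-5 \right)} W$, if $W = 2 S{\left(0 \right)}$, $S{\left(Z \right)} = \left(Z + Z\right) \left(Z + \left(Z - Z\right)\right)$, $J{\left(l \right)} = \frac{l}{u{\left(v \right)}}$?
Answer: $0$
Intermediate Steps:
$v = -108$ ($v = - 2 \cdot 6 \left(5 + 4\right) = - 2 \cdot 6 \cdot 9 = \left(-2\right) 54 = -108$)
$J{\left(l \right)} = - \frac{l}{108}$ ($J{\left(l \right)} = \frac{l}{-108} = l \left(- \frac{1}{108}\right) = - \frac{l}{108}$)
$S{\left(Z \right)} = 2 Z^{2}$ ($S{\left(Z \right)} = 2 Z \left(Z + 0\right) = 2 Z Z = 2 Z^{2}$)
$W = 0$ ($W = 2 \cdot 2 \cdot 0^{2} = 2 \cdot 2 \cdot 0 = 2 \cdot 0 = 0$)
$J{\left(-5 \right)} W = \left(- \frac{1}{108}\right) \left(-5\right) 0 = \frac{5}{108} \cdot 0 = 0$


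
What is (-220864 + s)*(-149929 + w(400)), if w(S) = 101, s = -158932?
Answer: 56904075088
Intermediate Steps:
(-220864 + s)*(-149929 + w(400)) = (-220864 - 158932)*(-149929 + 101) = -379796*(-149828) = 56904075088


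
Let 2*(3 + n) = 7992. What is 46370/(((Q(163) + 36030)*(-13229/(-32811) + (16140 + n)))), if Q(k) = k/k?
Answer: 760723035/11900986910926 ≈ 6.3921e-5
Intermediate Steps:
n = 3993 (n = -3 + (1/2)*7992 = -3 + 3996 = 3993)
Q(k) = 1
46370/(((Q(163) + 36030)*(-13229/(-32811) + (16140 + n)))) = 46370/(((1 + 36030)*(-13229/(-32811) + (16140 + 3993)))) = 46370/((36031*(-13229*(-1/32811) + 20133))) = 46370/((36031*(13229/32811 + 20133))) = 46370/((36031*(660597092/32811))) = 46370/(23801973821852/32811) = 46370*(32811/23801973821852) = 760723035/11900986910926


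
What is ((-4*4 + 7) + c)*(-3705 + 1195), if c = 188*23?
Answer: -10830650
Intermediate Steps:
c = 4324
((-4*4 + 7) + c)*(-3705 + 1195) = ((-4*4 + 7) + 4324)*(-3705 + 1195) = ((-16 + 7) + 4324)*(-2510) = (-9 + 4324)*(-2510) = 4315*(-2510) = -10830650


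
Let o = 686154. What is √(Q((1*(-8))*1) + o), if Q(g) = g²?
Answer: √686218 ≈ 828.38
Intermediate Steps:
√(Q((1*(-8))*1) + o) = √(((1*(-8))*1)² + 686154) = √((-8*1)² + 686154) = √((-8)² + 686154) = √(64 + 686154) = √686218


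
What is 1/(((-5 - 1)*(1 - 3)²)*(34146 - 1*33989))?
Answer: -1/3768 ≈ -0.00026539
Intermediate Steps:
1/(((-5 - 1)*(1 - 3)²)*(34146 - 1*33989)) = 1/((-6*(-2)²)*(34146 - 33989)) = 1/(-6*4*157) = 1/(-24*157) = 1/(-3768) = -1/3768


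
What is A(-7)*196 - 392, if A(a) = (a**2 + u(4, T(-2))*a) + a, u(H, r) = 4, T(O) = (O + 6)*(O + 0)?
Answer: 2352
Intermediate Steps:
T(O) = O*(6 + O) (T(O) = (6 + O)*O = O*(6 + O))
A(a) = a**2 + 5*a (A(a) = (a**2 + 4*a) + a = a**2 + 5*a)
A(-7)*196 - 392 = -7*(5 - 7)*196 - 392 = -7*(-2)*196 - 392 = 14*196 - 392 = 2744 - 392 = 2352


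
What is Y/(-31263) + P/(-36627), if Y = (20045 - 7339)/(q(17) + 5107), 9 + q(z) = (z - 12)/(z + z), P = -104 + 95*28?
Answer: -271899520144/3891823165287 ≈ -0.069864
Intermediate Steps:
P = 2556 (P = -104 + 2660 = 2556)
q(z) = -9 + (-12 + z)/(2*z) (q(z) = -9 + (z - 12)/(z + z) = -9 + (-12 + z)/((2*z)) = -9 + (-12 + z)*(1/(2*z)) = -9 + (-12 + z)/(2*z))
Y = 432004/173337 (Y = (20045 - 7339)/((-17/2 - 6/17) + 5107) = 12706/((-17/2 - 6*1/17) + 5107) = 12706/((-17/2 - 6/17) + 5107) = 12706/(-301/34 + 5107) = 12706/(173337/34) = 12706*(34/173337) = 432004/173337 ≈ 2.4923)
Y/(-31263) + P/(-36627) = (432004/173337)/(-31263) + 2556/(-36627) = (432004/173337)*(-1/31263) + 2556*(-1/36627) = -25412/318766743 - 852/12209 = -271899520144/3891823165287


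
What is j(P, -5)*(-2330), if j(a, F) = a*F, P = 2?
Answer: 23300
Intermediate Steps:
j(a, F) = F*a
j(P, -5)*(-2330) = -5*2*(-2330) = -10*(-2330) = 23300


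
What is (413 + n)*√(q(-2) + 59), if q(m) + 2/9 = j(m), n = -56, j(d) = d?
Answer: 119*√511 ≈ 2690.0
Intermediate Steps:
q(m) = -2/9 + m
(413 + n)*√(q(-2) + 59) = (413 - 56)*√((-2/9 - 2) + 59) = 357*√(-20/9 + 59) = 357*√(511/9) = 357*(√511/3) = 119*√511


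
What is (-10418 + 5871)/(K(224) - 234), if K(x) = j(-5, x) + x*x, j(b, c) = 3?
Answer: -4547/49945 ≈ -0.091040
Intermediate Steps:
K(x) = 3 + x² (K(x) = 3 + x*x = 3 + x²)
(-10418 + 5871)/(K(224) - 234) = (-10418 + 5871)/((3 + 224²) - 234) = -4547/((3 + 50176) - 234) = -4547/(50179 - 234) = -4547/49945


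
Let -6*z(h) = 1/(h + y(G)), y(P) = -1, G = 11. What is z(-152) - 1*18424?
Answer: -16913231/918 ≈ -18424.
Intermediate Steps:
z(h) = -1/(6*(-1 + h)) (z(h) = -1/(6*(h - 1)) = -1/(6*(-1 + h)))
z(-152) - 1*18424 = -1/(-6 + 6*(-152)) - 1*18424 = -1/(-6 - 912) - 18424 = -1/(-918) - 18424 = -1*(-1/918) - 18424 = 1/918 - 18424 = -16913231/918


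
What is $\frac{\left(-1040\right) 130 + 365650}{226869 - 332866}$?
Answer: $- \frac{230450}{105997} \approx -2.1741$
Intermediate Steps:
$\frac{\left(-1040\right) 130 + 365650}{226869 - 332866} = \frac{-135200 + 365650}{-105997} = 230450 \left(- \frac{1}{105997}\right) = - \frac{230450}{105997}$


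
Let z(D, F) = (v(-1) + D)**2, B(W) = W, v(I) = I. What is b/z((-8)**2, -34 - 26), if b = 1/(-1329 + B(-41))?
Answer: -1/5437530 ≈ -1.8391e-7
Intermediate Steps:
z(D, F) = (-1 + D)**2
b = -1/1370 (b = 1/(-1329 - 41) = 1/(-1370) = -1/1370 ≈ -0.00072993)
b/z((-8)**2, -34 - 26) = -1/(1370*(-1 + (-8)**2)**2) = -1/(1370*(-1 + 64)**2) = -1/(1370*(63**2)) = -1/1370/3969 = -1/1370*1/3969 = -1/5437530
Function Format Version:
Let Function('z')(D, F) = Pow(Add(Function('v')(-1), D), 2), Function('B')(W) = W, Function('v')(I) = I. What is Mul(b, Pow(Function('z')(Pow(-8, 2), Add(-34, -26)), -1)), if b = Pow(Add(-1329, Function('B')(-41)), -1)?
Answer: Rational(-1, 5437530) ≈ -1.8391e-7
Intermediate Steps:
Function('z')(D, F) = Pow(Add(-1, D), 2)
b = Rational(-1, 1370) (b = Pow(Add(-1329, -41), -1) = Pow(-1370, -1) = Rational(-1, 1370) ≈ -0.00072993)
Mul(b, Pow(Function('z')(Pow(-8, 2), Add(-34, -26)), -1)) = Mul(Rational(-1, 1370), Pow(Pow(Add(-1, Pow(-8, 2)), 2), -1)) = Mul(Rational(-1, 1370), Pow(Pow(Add(-1, 64), 2), -1)) = Mul(Rational(-1, 1370), Pow(Pow(63, 2), -1)) = Mul(Rational(-1, 1370), Pow(3969, -1)) = Mul(Rational(-1, 1370), Rational(1, 3969)) = Rational(-1, 5437530)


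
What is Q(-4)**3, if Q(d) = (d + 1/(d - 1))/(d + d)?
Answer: 9261/64000 ≈ 0.14470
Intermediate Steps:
Q(d) = (d + 1/(-1 + d))/(2*d) (Q(d) = (d + 1/(-1 + d))/((2*d)) = (d + 1/(-1 + d))*(1/(2*d)) = (d + 1/(-1 + d))/(2*d))
Q(-4)**3 = ((1/2)*(1 + (-4)**2 - 1*(-4))/(-4*(-1 - 4)))**3 = ((1/2)*(-1/4)*(1 + 16 + 4)/(-5))**3 = ((1/2)*(-1/4)*(-1/5)*21)**3 = (21/40)**3 = 9261/64000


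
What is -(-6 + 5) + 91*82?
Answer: 7463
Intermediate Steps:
-(-6 + 5) + 91*82 = -1*(-1) + 7462 = 1 + 7462 = 7463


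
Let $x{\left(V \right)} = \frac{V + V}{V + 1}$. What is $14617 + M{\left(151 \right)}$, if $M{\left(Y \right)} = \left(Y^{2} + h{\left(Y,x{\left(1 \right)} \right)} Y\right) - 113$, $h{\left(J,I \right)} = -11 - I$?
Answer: $35493$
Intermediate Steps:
$x{\left(V \right)} = \frac{2 V}{1 + V}$
$M{\left(Y \right)} = -113 + Y^{2} - 12 Y$ ($M{\left(Y \right)} = \left(Y^{2} + \left(-11 - 2 \cdot 1 \frac{1}{1 + 1}\right) Y\right) - 113 = \left(Y^{2} + \left(-11 - 2 \cdot 1 \cdot \frac{1}{2}\right) Y\right) - 113 = \left(Y^{2} + \left(-11 - 1\right) Y\right) - 113 = \left(Y^{2} - 12 Y\right) - 113 = -113 + Y^{2} - 12 Y$)
$14617 + M{\left(151 \right)} = 14617 - \left(1925 - 22801\right) = 14617 - -20876 = 14617 + 20876 = 35493$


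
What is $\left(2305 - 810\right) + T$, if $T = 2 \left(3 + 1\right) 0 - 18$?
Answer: $1477$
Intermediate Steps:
$T = -18$ ($T = 2 \cdot 4 \cdot 0 - 18 = 2 \cdot 0 - 18 = 0 - 18 = -18$)
$\left(2305 - 810\right) + T = \left(2305 - 810\right) - 18 = 1495 - 18 = 1477$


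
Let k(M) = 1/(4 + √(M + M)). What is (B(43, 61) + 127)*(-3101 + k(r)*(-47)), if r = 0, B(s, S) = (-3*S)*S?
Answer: 34352309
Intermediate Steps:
B(s, S) = -3*S²
k(M) = 1/(4 + √2*√M) (k(M) = 1/(4 + √(2*M)) = 1/(4 + √2*√M))
(B(43, 61) + 127)*(-3101 + k(r)*(-47)) = (-3*61² + 127)*(-3101 - 47/(4 + √2*√0)) = (-3*3721 + 127)*(-3101 - 47/(4 + √2*0)) = (-11163 + 127)*(-3101 - 47/(4 + 0)) = -11036*(-3101 - 47/4) = -11036*(-12451/4) = 34352309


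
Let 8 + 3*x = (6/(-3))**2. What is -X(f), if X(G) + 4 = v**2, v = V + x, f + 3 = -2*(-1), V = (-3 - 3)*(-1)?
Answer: -160/9 ≈ -17.778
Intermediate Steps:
x = -4/3 (x = -8/3 + (6/(-3))**2/3 = -8/3 + (6*(-1/3))**2/3 = -8/3 + (1/3)*(-2)**2 = -8/3 + (1/3)*4 = -8/3 + 4/3 = -4/3 ≈ -1.3333)
V = 6 (V = -6*(-1) = 6)
f = -1 (f = -3 - 2*(-1) = -3 + 2 = -1)
v = 14/3 (v = 6 - 4/3 = 14/3 ≈ 4.6667)
X(G) = 160/9 (X(G) = -4 + (14/3)**2 = -4 + 196/9 = 160/9)
-X(f) = -1*160/9 = -160/9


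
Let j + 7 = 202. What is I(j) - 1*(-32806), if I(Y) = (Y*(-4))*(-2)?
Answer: 34366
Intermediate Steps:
j = 195 (j = -7 + 202 = 195)
I(Y) = 8*Y (I(Y) = -4*Y*(-2) = 8*Y)
I(j) - 1*(-32806) = 8*195 - 1*(-32806) = 1560 + 32806 = 34366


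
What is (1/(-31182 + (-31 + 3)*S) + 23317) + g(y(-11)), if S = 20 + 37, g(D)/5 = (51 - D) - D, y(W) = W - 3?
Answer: 777231935/32778 ≈ 23712.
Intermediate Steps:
y(W) = -3 + W
g(D) = 255 - 10*D (g(D) = 5*((51 - D) - D) = 5*(51 - 2*D) = 255 - 10*D)
S = 57
(1/(-31182 + (-31 + 3)*S) + 23317) + g(y(-11)) = (1/(-31182 + (-31 + 3)*57) + 23317) + (255 - 10*(-3 - 11)) = (1/(-31182 - 28*57) + 23317) + (255 - 10*(-14)) = (1/(-31182 - 1596) + 23317) + (255 + 140) = (1/(-32778) + 23317) + 395 = (-1/32778 + 23317) + 395 = 764284625/32778 + 395 = 777231935/32778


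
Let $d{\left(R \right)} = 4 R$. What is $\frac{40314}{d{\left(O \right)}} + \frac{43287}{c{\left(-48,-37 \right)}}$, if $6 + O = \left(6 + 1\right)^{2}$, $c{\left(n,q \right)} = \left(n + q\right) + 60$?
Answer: $- \frac{3218757}{2150} \approx -1497.1$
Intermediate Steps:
$c{\left(n,q \right)} = 60 + n + q$
$O = 43$ ($O = -6 + \left(6 + 1\right)^{2} = -6 + 7^{2} = -6 + 49 = 43$)
$\frac{40314}{d{\left(O \right)}} + \frac{43287}{c{\left(-48,-37 \right)}} = \frac{40314}{4 \cdot 43} + \frac{43287}{60 - 48 - 37} = \frac{40314}{172} + \frac{43287}{-25} = 40314 \cdot \frac{1}{172} + 43287 \left(- \frac{1}{25}\right) = \frac{20157}{86} - \frac{43287}{25} = - \frac{3218757}{2150}$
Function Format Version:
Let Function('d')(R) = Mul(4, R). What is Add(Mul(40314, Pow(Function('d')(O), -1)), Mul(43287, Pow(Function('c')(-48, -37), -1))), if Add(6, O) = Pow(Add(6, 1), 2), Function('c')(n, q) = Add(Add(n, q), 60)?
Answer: Rational(-3218757, 2150) ≈ -1497.1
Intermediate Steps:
Function('c')(n, q) = Add(60, n, q)
O = 43 (O = Add(-6, Pow(Add(6, 1), 2)) = Add(-6, Pow(7, 2)) = Add(-6, 49) = 43)
Add(Mul(40314, Pow(Function('d')(O), -1)), Mul(43287, Pow(Function('c')(-48, -37), -1))) = Add(Mul(40314, Pow(Mul(4, 43), -1)), Mul(43287, Pow(Add(60, -48, -37), -1))) = Add(Mul(40314, Pow(172, -1)), Mul(43287, Pow(-25, -1))) = Add(Mul(40314, Rational(1, 172)), Mul(43287, Rational(-1, 25))) = Add(Rational(20157, 86), Rational(-43287, 25)) = Rational(-3218757, 2150)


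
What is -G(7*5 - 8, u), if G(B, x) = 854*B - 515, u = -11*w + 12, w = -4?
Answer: -22543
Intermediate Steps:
u = 56 (u = -11*(-4) + 12 = 44 + 12 = 56)
G(B, x) = -515 + 854*B
-G(7*5 - 8, u) = -(-515 + 854*(7*5 - 8)) = -(-515 + 854*(35 - 8)) = -(-515 + 854*27) = -(-515 + 23058) = -1*22543 = -22543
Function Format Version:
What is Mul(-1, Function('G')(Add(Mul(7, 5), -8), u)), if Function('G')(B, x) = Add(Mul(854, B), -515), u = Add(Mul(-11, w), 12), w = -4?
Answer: -22543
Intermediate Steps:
u = 56 (u = Add(Mul(-11, -4), 12) = Add(44, 12) = 56)
Function('G')(B, x) = Add(-515, Mul(854, B))
Mul(-1, Function('G')(Add(Mul(7, 5), -8), u)) = Mul(-1, Add(-515, Mul(854, Add(Mul(7, 5), -8)))) = Mul(-1, Add(-515, Mul(854, Add(35, -8)))) = Mul(-1, Add(-515, Mul(854, 27))) = Mul(-1, Add(-515, 23058)) = Mul(-1, 22543) = -22543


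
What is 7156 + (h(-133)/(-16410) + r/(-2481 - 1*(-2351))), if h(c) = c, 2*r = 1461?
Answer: 3050784917/426660 ≈ 7150.4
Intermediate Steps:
r = 1461/2 (r = (½)*1461 = 1461/2 ≈ 730.50)
7156 + (h(-133)/(-16410) + r/(-2481 - 1*(-2351))) = 7156 + (-133/(-16410) + 1461/(2*(-2481 - 1*(-2351)))) = 7156 + (-133*(-1/16410) + 1461/(2*(-2481 + 2351))) = 7156 + (133/16410 + (1461/2)/(-130)) = 7156 + (133/16410 + (1461/2)*(-1/130)) = 7156 + (133/16410 - 1461/260) = 7156 - 2394043/426660 = 3050784917/426660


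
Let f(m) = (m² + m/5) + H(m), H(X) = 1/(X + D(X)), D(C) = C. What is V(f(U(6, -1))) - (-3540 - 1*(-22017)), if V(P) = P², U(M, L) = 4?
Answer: -29104871/1600 ≈ -18191.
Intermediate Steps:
H(X) = 1/(2*X) (H(X) = 1/(X + X) = 1/(2*X))
f(m) = m² + 1/(2*m) + m/5 (f(m) = (m² + m/5) + 1/(2*m) = m² + 1/(2*m) + m/5)
V(f(U(6, -1))) - (-3540 - 1*(-22017)) = (4² + (½)/4 + (⅕)*4)² - (-3540 - 1*(-22017)) = (16 + (½)*(¼) + ⅘)² - (-3540 + 22017) = (16 + ⅛ + ⅘)² - 1*18477 = (677/40)² - 18477 = 458329/1600 - 18477 = -29104871/1600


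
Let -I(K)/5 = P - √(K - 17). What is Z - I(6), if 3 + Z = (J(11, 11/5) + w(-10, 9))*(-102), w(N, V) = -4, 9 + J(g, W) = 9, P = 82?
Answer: 815 - 5*I*√11 ≈ 815.0 - 16.583*I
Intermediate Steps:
J(g, W) = 0 (J(g, W) = -9 + 9 = 0)
I(K) = -410 + 5*√(-17 + K) (I(K) = -5*(82 - √(K - 17)) = -5*(82 - √(-17 + K)) = -410 + 5*√(-17 + K))
Z = 405 (Z = -3 + (0 - 4)*(-102) = -3 - 4*(-102) = -3 + 408 = 405)
Z - I(6) = 405 - (-410 + 5*√(-17 + 6)) = 405 - (-410 + 5*√(-11)) = 405 - (-410 + 5*(I*√11)) = 405 - (-410 + 5*I*√11) = 405 + (410 - 5*I*√11) = 815 - 5*I*√11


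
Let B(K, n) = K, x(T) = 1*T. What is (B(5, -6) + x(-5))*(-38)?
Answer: 0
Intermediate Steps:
x(T) = T
(B(5, -6) + x(-5))*(-38) = (5 - 5)*(-38) = 0*(-38) = 0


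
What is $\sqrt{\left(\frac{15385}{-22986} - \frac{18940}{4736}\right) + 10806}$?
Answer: $\frac{\sqrt{13889449149599306}}{1133976} \approx 103.93$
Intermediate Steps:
$\sqrt{\left(\frac{15385}{-22986} - \frac{18940}{4736}\right) + 10806} = \sqrt{\left(15385 \left(- \frac{1}{22986}\right) - \frac{4735}{1184}\right) + 10806} = \sqrt{\left(- \frac{15385}{22986} - \frac{4735}{1184}\right) + 10806} = \sqrt{- \frac{63527275}{13607712} + 10806} = \sqrt{\frac{146981408597}{13607712}} = \frac{\sqrt{13889449149599306}}{1133976}$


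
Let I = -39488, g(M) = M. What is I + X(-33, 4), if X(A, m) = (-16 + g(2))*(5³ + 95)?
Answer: -42568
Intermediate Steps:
X(A, m) = -3080 (X(A, m) = (-16 + 2)*(5³ + 95) = -14*(125 + 95) = -14*220 = -3080)
I + X(-33, 4) = -39488 - 3080 = -42568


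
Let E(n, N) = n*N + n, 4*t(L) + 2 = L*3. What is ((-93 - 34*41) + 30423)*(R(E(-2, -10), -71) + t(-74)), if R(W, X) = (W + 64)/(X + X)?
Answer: -116235912/71 ≈ -1.6371e+6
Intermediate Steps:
t(L) = -½ + 3*L/4 (t(L) = -½ + (L*3)/4 = -½ + (3*L)/4 = -½ + 3*L/4)
E(n, N) = n + N*n (E(n, N) = N*n + n = n + N*n)
R(W, X) = (64 + W)/(2*X) (R(W, X) = (64 + W)/((2*X)) = (64 + W)*(1/(2*X)) = (64 + W)/(2*X))
((-93 - 34*41) + 30423)*(R(E(-2, -10), -71) + t(-74)) = ((-93 - 34*41) + 30423)*((½)*(64 - 2*(1 - 10))/(-71) + (-½ + (¾)*(-74))) = ((-93 - 1394) + 30423)*((½)*(-1/71)*(64 - 2*(-9)) + (-½ - 111/2)) = (-1487 + 30423)*((½)*(-1/71)*(64 + 18) - 56) = 28936*((½)*(-1/71)*82 - 56) = 28936*(-41/71 - 56) = 28936*(-4017/71) = -116235912/71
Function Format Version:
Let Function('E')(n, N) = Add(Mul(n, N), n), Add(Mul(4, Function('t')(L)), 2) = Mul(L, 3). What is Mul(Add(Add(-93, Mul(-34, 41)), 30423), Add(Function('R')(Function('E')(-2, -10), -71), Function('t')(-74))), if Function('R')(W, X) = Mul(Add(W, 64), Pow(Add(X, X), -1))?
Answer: Rational(-116235912, 71) ≈ -1.6371e+6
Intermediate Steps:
Function('t')(L) = Add(Rational(-1, 2), Mul(Rational(3, 4), L)) (Function('t')(L) = Add(Rational(-1, 2), Mul(Rational(1, 4), Mul(L, 3))) = Add(Rational(-1, 2), Mul(Rational(1, 4), Mul(3, L))) = Add(Rational(-1, 2), Mul(Rational(3, 4), L)))
Function('E')(n, N) = Add(n, Mul(N, n)) (Function('E')(n, N) = Add(Mul(N, n), n) = Add(n, Mul(N, n)))
Function('R')(W, X) = Mul(Rational(1, 2), Pow(X, -1), Add(64, W)) (Function('R')(W, X) = Mul(Add(64, W), Pow(Mul(2, X), -1)) = Mul(Add(64, W), Mul(Rational(1, 2), Pow(X, -1))) = Mul(Rational(1, 2), Pow(X, -1), Add(64, W)))
Mul(Add(Add(-93, Mul(-34, 41)), 30423), Add(Function('R')(Function('E')(-2, -10), -71), Function('t')(-74))) = Mul(Add(Add(-93, Mul(-34, 41)), 30423), Add(Mul(Rational(1, 2), Pow(-71, -1), Add(64, Mul(-2, Add(1, -10)))), Add(Rational(-1, 2), Mul(Rational(3, 4), -74)))) = Mul(Add(Add(-93, -1394), 30423), Add(Mul(Rational(1, 2), Rational(-1, 71), Add(64, Mul(-2, -9))), Add(Rational(-1, 2), Rational(-111, 2)))) = Mul(Add(-1487, 30423), Add(Mul(Rational(1, 2), Rational(-1, 71), Add(64, 18)), -56)) = Mul(28936, Add(Mul(Rational(1, 2), Rational(-1, 71), 82), -56)) = Mul(28936, Add(Rational(-41, 71), -56)) = Mul(28936, Rational(-4017, 71)) = Rational(-116235912, 71)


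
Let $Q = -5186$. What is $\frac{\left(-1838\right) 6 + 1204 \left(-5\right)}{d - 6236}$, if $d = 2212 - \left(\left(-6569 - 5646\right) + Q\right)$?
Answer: $- \frac{17048}{13377} \approx -1.2744$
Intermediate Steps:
$d = 19613$ ($d = 2212 - \left(\left(-6569 - 5646\right) - 5186\right) = 2212 - \left(-12215 - 5186\right) = 2212 - -17401 = 2212 + 17401 = 19613$)
$\frac{\left(-1838\right) 6 + 1204 \left(-5\right)}{d - 6236} = \frac{\left(-1838\right) 6 + 1204 \left(-5\right)}{19613 - 6236} = \frac{-11028 - 6020}{13377} = \left(-17048\right) \frac{1}{13377} = - \frac{17048}{13377}$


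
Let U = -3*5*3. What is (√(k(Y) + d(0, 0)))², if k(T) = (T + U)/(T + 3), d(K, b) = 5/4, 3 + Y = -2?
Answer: 105/4 ≈ 26.250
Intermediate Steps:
Y = -5 (Y = -3 - 2 = -5)
U = -45 (U = -15*3 = -45)
d(K, b) = 5/4 (d(K, b) = 5*(¼) = 5/4)
k(T) = (-45 + T)/(3 + T) (k(T) = (T - 45)/(T + 3) = (-45 + T)/(3 + T))
(√(k(Y) + d(0, 0)))² = (√((-45 - 5)/(3 - 5) + 5/4))² = (√(-50/(-2) + 5/4))² = (√(-½*(-50) + 5/4))² = (√(25 + 5/4))² = (√(105/4))² = (√105/2)² = 105/4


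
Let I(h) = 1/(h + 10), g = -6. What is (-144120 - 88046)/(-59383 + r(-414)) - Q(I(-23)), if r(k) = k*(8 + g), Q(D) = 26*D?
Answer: 352588/60211 ≈ 5.8559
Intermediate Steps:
I(h) = 1/(10 + h)
r(k) = 2*k (r(k) = k*(8 - 6) = k*2 = 2*k)
(-144120 - 88046)/(-59383 + r(-414)) - Q(I(-23)) = (-144120 - 88046)/(-59383 + 2*(-414)) - 26/(10 - 23) = -232166/(-59383 - 828) - 26/(-13) = -232166/(-60211) - 26*(-1)/13 = -232166*(-1/60211) - 1*(-2) = 232166/60211 + 2 = 352588/60211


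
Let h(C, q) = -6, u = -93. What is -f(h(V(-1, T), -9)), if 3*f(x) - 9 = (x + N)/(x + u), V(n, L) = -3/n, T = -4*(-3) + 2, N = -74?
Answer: -971/297 ≈ -3.2694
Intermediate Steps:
T = 14 (T = 12 + 2 = 14)
f(x) = 3 + (-74 + x)/(3*(-93 + x)) (f(x) = 3 + ((x - 74)/(x - 93))/3 = 3 + ((-74 + x)/(-93 + x))/3 = 3 + (-74 + x)/(3*(-93 + x)))
-f(h(V(-1, T), -9)) = -(-911 + 10*(-6))/(3*(-93 - 6)) = -(-911 - 60)/(3*(-99)) = -(-1)*(-971)/(3*99) = -1*971/297 = -971/297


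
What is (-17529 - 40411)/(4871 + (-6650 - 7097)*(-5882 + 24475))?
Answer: 2897/12779655 ≈ 0.00022669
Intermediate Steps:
(-17529 - 40411)/(4871 + (-6650 - 7097)*(-5882 + 24475)) = -57940/(4871 - 13747*18593) = -57940/(4871 - 255597971) = -57940/(-255593100) = -57940*(-1/255593100) = 2897/12779655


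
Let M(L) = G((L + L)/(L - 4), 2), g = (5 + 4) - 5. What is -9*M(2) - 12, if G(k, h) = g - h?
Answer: -30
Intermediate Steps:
g = 4 (g = 9 - 5 = 4)
G(k, h) = 4 - h
M(L) = 2 (M(L) = 4 - 1*2 = 4 - 2 = 2)
-9*M(2) - 12 = -9*2 - 12 = -18 - 12 = -30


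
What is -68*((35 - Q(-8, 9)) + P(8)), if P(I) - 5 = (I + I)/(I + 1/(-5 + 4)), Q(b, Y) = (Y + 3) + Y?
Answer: -10132/7 ≈ -1447.4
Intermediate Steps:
Q(b, Y) = 3 + 2*Y (Q(b, Y) = (3 + Y) + Y = 3 + 2*Y)
P(I) = 5 + 2*I/(-1 + I) (P(I) = 5 + (I + I)/(I + 1/(-5 + 4)) = 5 + (2*I)/(I + 1/(-1)) = 5 + (2*I)/(I - 1) = 5 + (2*I)/(-1 + I) = 5 + 2*I/(-1 + I))
-68*((35 - Q(-8, 9)) + P(8)) = -68*((35 - (3 + 2*9)) + (-5 + 7*8)/(-1 + 8)) = -68*((35 - (3 + 18)) + (-5 + 56)/7) = -68*((35 - 1*21) + (⅐)*51) = -68*((35 - 21) + 51/7) = -68*(14 + 51/7) = -68*149/7 = -10132/7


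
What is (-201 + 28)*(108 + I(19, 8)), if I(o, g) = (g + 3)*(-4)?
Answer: -11072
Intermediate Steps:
I(o, g) = -12 - 4*g (I(o, g) = (3 + g)*(-4) = -12 - 4*g)
(-201 + 28)*(108 + I(19, 8)) = (-201 + 28)*(108 + (-12 - 4*8)) = -173*(108 + (-12 - 32)) = -173*(108 - 44) = -173*64 = -11072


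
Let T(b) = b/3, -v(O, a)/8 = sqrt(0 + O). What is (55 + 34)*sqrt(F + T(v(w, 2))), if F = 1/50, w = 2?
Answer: 89*sqrt(18 - 2400*sqrt(2))/30 ≈ 172.38*I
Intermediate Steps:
v(O, a) = -8*sqrt(O) (v(O, a) = -8*sqrt(0 + O) = -8*sqrt(O))
T(b) = b/3 (T(b) = b*(1/3) = b/3)
F = 1/50 ≈ 0.020000
(55 + 34)*sqrt(F + T(v(w, 2))) = (55 + 34)*sqrt(1/50 + (-8*sqrt(2))/3) = 89*sqrt(1/50 - 8*sqrt(2)/3)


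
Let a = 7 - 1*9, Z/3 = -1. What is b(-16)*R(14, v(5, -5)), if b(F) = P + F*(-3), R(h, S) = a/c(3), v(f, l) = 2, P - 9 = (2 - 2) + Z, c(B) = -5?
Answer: 108/5 ≈ 21.600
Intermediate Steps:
Z = -3 (Z = 3*(-1) = -3)
P = 6 (P = 9 + ((2 - 2) - 3) = 9 + (0 - 3) = 9 - 3 = 6)
a = -2 (a = 7 - 9 = -2)
R(h, S) = 2/5 (R(h, S) = -2/(-5) = -2*(-1/5) = 2/5)
b(F) = 6 - 3*F (b(F) = 6 + F*(-3) = 6 - 3*F)
b(-16)*R(14, v(5, -5)) = (6 - 3*(-16))*(2/5) = (6 + 48)*(2/5) = 54*(2/5) = 108/5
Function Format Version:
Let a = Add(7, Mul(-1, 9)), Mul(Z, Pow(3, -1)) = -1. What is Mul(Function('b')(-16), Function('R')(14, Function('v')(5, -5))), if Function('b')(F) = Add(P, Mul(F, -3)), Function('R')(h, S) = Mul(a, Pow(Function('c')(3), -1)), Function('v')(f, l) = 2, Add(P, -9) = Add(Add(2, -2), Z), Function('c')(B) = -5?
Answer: Rational(108, 5) ≈ 21.600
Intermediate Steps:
Z = -3 (Z = Mul(3, -1) = -3)
P = 6 (P = Add(9, Add(Add(2, -2), -3)) = Add(9, Add(0, -3)) = Add(9, -3) = 6)
a = -2 (a = Add(7, -9) = -2)
Function('R')(h, S) = Rational(2, 5) (Function('R')(h, S) = Mul(-2, Pow(-5, -1)) = Mul(-2, Rational(-1, 5)) = Rational(2, 5))
Function('b')(F) = Add(6, Mul(-3, F)) (Function('b')(F) = Add(6, Mul(F, -3)) = Add(6, Mul(-3, F)))
Mul(Function('b')(-16), Function('R')(14, Function('v')(5, -5))) = Mul(Add(6, Mul(-3, -16)), Rational(2, 5)) = Mul(Add(6, 48), Rational(2, 5)) = Mul(54, Rational(2, 5)) = Rational(108, 5)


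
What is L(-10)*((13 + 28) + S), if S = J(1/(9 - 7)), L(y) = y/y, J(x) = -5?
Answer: 36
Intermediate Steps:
L(y) = 1
S = -5
L(-10)*((13 + 28) + S) = 1*((13 + 28) - 5) = 1*(41 - 5) = 1*36 = 36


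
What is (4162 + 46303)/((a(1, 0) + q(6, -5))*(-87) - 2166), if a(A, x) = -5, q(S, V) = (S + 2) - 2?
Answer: -50465/2253 ≈ -22.399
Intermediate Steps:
q(S, V) = S (q(S, V) = (2 + S) - 2 = S)
(4162 + 46303)/((a(1, 0) + q(6, -5))*(-87) - 2166) = (4162 + 46303)/((-5 + 6)*(-87) - 2166) = 50465/(1*(-87) - 2166) = 50465/(-87 - 2166) = 50465/(-2253) = 50465*(-1/2253) = -50465/2253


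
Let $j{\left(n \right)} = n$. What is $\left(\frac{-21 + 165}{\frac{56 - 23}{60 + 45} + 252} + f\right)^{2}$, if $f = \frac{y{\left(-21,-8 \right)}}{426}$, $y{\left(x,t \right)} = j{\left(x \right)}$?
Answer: $\frac{427536822769}{1572521016004} \approx 0.27188$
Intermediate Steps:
$y{\left(x,t \right)} = x$
$f = - \frac{7}{142}$ ($f = - \frac{21}{426} = \left(-21\right) \frac{1}{426} = - \frac{7}{142} \approx -0.049296$)
$\left(\frac{-21 + 165}{\frac{56 - 23}{60 + 45} + 252} + f\right)^{2} = \left(\frac{-21 + 165}{\frac{56 - 23}{60 + 45} + 252} - \frac{7}{142}\right)^{2} = \left(\frac{144}{\frac{33}{105} + 252} - \frac{7}{142}\right)^{2} = \left(\frac{144}{33 \cdot \frac{1}{105} + 252} - \frac{7}{142}\right)^{2} = \left(\frac{144}{\frac{11}{35} + 252} - \frac{7}{142}\right)^{2} = \left(\frac{144}{\frac{8831}{35}} - \frac{7}{142}\right)^{2} = \left(144 \cdot \frac{35}{8831} - \frac{7}{142}\right)^{2} = \left(\frac{5040}{8831} - \frac{7}{142}\right)^{2} = \left(\frac{653863}{1254002}\right)^{2} = \frac{427536822769}{1572521016004}$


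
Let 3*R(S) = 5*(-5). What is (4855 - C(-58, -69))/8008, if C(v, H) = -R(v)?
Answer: 3635/6006 ≈ 0.60523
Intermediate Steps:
R(S) = -25/3 (R(S) = (5*(-5))/3 = (1/3)*(-25) = -25/3)
C(v, H) = 25/3 (C(v, H) = -1*(-25/3) = 25/3)
(4855 - C(-58, -69))/8008 = (4855 - 1*25/3)/8008 = (4855 - 25/3)*(1/8008) = (14540/3)*(1/8008) = 3635/6006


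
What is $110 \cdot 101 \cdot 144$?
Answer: $1599840$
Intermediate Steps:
$110 \cdot 101 \cdot 144 = 11110 \cdot 144 = 1599840$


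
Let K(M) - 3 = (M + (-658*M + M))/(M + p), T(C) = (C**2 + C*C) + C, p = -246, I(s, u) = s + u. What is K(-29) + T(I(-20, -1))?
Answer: 218576/275 ≈ 794.82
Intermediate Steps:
T(C) = C + 2*C**2 (T(C) = (C**2 + C**2) + C = 2*C**2 + C = C + 2*C**2)
K(M) = 3 - 656*M/(-246 + M) (K(M) = 3 + (M + (-658*M + M))/(M - 246) = 3 + (M - 657*M)/(-246 + M) = 3 + (-656*M)/(-246 + M) = 3 - 656*M/(-246 + M))
K(-29) + T(I(-20, -1)) = (-738 - 653*(-29))/(-246 - 29) + (-20 - 1)*(1 + 2*(-20 - 1)) = (-738 + 18937)/(-275) - 21*(1 + 2*(-21)) = -1/275*18199 - 21*(1 - 42) = -18199/275 - 21*(-41) = -18199/275 + 861 = 218576/275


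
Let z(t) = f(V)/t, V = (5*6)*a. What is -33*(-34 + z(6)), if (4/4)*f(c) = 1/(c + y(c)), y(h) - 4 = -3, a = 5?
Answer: 338833/302 ≈ 1122.0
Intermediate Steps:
V = 150 (V = (5*6)*5 = 30*5 = 150)
y(h) = 1 (y(h) = 4 - 3 = 1)
f(c) = 1/(1 + c) (f(c) = 1/(c + 1) = 1/(1 + c))
z(t) = 1/(151*t) (z(t) = 1/((1 + 150)*t) = 1/(151*t))
-33*(-34 + z(6)) = -33*(-34 + (1/151)/6) = -33*(-34 + (1/151)*(⅙)) = -33*(-34 + 1/906) = -33*(-30803/906) = 338833/302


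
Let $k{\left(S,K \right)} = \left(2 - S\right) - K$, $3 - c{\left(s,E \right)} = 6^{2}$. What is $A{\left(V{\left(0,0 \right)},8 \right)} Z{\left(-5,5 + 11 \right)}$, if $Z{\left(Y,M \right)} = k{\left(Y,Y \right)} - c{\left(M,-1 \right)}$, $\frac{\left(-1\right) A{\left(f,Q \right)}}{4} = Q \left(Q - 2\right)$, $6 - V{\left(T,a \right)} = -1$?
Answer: $-8640$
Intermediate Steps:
$V{\left(T,a \right)} = 7$ ($V{\left(T,a \right)} = 6 - -1 = 6 + 1 = 7$)
$c{\left(s,E \right)} = -33$ ($c{\left(s,E \right)} = 3 - 6^{2} = 3 - 36 = -33$)
$k{\left(S,K \right)} = 2 - K - S$
$A{\left(f,Q \right)} = - 4 Q \left(-2 + Q\right)$ ($A{\left(f,Q \right)} = - 4 Q \left(Q - 2\right) = - 4 Q \left(-2 + Q\right)$)
$Z{\left(Y,M \right)} = 35 - 2 Y$ ($Z{\left(Y,M \right)} = \left(2 - Y - Y\right) - -33 = \left(2 - 2 Y\right) + 33 = 35 - 2 Y$)
$A{\left(V{\left(0,0 \right)},8 \right)} Z{\left(-5,5 + 11 \right)} = 4 \cdot 8 \left(2 - 8\right) \left(35 - -10\right) = 4 \cdot 8 \left(2 - 8\right) \left(35 + 10\right) = 4 \cdot 8 \left(-6\right) 45 = \left(-192\right) 45 = -8640$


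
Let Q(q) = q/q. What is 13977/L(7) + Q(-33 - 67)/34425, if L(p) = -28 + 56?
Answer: 481158253/963900 ≈ 499.18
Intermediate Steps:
Q(q) = 1
L(p) = 28
13977/L(7) + Q(-33 - 67)/34425 = 13977/28 + 1/34425 = 481158253/963900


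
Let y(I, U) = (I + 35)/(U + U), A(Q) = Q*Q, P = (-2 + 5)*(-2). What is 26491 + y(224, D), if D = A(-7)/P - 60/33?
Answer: 17449022/659 ≈ 26478.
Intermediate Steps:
P = -6 (P = 3*(-2) = -6)
A(Q) = Q²
D = -659/66 (D = (-7)²/(-6) - 60/33 = 49*(-⅙) - 60*1/33 = -49/6 - 20/11 = -659/66 ≈ -9.9848)
y(I, U) = (35 + I)/(2*U) (y(I, U) = (35 + I)/((2*U)) = (35 + I)*(1/(2*U)) = (35 + I)/(2*U))
26491 + y(224, D) = 26491 + (35 + 224)/(2*(-659/66)) = 26491 + (½)*(-66/659)*259 = 26491 - 8547/659 = 17449022/659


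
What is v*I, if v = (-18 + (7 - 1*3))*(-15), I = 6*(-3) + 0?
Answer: -3780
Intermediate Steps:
I = -18 (I = -18 + 0 = -18)
v = 210 (v = (-18 + (7 - 3))*(-15) = (-18 + 4)*(-15) = -14*(-15) = 210)
v*I = 210*(-18) = -3780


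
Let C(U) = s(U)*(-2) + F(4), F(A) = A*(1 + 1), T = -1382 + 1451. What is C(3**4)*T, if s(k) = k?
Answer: -10626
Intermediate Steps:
T = 69
F(A) = 2*A (F(A) = A*2 = 2*A)
C(U) = 8 - 2*U (C(U) = U*(-2) + 2*4 = -2*U + 8 = 8 - 2*U)
C(3**4)*T = (8 - 2*3**4)*69 = (8 - 2*81)*69 = (8 - 162)*69 = -154*69 = -10626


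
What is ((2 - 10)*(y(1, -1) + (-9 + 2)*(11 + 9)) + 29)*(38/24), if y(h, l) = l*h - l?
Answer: 7277/4 ≈ 1819.3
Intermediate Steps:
y(h, l) = -l + h*l (y(h, l) = h*l - l = -l + h*l)
((2 - 10)*(y(1, -1) + (-9 + 2)*(11 + 9)) + 29)*(38/24) = ((2 - 10)*(-(-1 + 1) + (-9 + 2)*(11 + 9)) + 29)*(38/24) = (-8*(-1*0 - 7*20) + 29)*(38*(1/24)) = (-8*(0 - 140) + 29)*(19/12) = (-8*(-140) + 29)*(19/12) = (1120 + 29)*(19/12) = 1149*(19/12) = 7277/4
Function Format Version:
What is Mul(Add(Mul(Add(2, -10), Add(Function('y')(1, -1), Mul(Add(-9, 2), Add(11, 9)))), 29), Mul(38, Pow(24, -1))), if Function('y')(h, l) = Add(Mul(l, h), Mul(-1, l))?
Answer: Rational(7277, 4) ≈ 1819.3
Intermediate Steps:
Function('y')(h, l) = Add(Mul(-1, l), Mul(h, l)) (Function('y')(h, l) = Add(Mul(h, l), Mul(-1, l)) = Add(Mul(-1, l), Mul(h, l)))
Mul(Add(Mul(Add(2, -10), Add(Function('y')(1, -1), Mul(Add(-9, 2), Add(11, 9)))), 29), Mul(38, Pow(24, -1))) = Mul(Add(Mul(Add(2, -10), Add(Mul(-1, Add(-1, 1)), Mul(Add(-9, 2), Add(11, 9)))), 29), Mul(38, Pow(24, -1))) = Mul(Add(Mul(-8, Add(Mul(-1, 0), Mul(-7, 20))), 29), Mul(38, Rational(1, 24))) = Mul(Add(Mul(-8, Add(0, -140)), 29), Rational(19, 12)) = Mul(Add(Mul(-8, -140), 29), Rational(19, 12)) = Mul(Add(1120, 29), Rational(19, 12)) = Mul(1149, Rational(19, 12)) = Rational(7277, 4)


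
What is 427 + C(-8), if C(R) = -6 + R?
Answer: 413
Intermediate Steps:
427 + C(-8) = 427 + (-6 - 8) = 427 - 14 = 413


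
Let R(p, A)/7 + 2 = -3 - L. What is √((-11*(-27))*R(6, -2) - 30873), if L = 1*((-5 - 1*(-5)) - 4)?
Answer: 2*I*√8238 ≈ 181.53*I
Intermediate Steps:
L = -4 (L = 1*((-5 + 5) - 4) = 1*(0 - 4) = 1*(-4) = -4)
R(p, A) = -7 (R(p, A) = -14 + 7*(-3 - 1*(-4)) = -14 + 7*(-3 + 4) = -14 + 7*1 = -14 + 7 = -7)
√((-11*(-27))*R(6, -2) - 30873) = √(-11*(-27)*(-7) - 30873) = √(297*(-7) - 30873) = √(-2079 - 30873) = √(-32952) = 2*I*√8238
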